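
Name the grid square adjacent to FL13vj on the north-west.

Longitude subsquare v = 21; −1 → 20 = u.
Latitude subsquare j = 9; +1 → 10 = k.

FL13uk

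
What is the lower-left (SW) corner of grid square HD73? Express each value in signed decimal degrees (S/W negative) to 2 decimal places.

Field H=7, D=3: +7·20° lon, +3·10° lat → SW at lon -40°, lat -60°.
Square 7, 3: +7·2° lon, +3·1° lat → SW at lon -26°, lat -57°.
latitude -57.00, longitude -26.00.

-57.00, -26.00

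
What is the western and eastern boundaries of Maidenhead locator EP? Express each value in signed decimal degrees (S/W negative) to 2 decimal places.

-100.00, -80.00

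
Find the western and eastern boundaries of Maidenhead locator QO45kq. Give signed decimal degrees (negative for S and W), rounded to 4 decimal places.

148.8333, 148.9167

Field Q=16, O=14: +16·20° lon, +14·10° lat → SW at lon 140°, lat 50°.
Square 4, 5: +4·2° lon, +5·1° lat → SW at lon 148°, lat 55°.
Subsquare k=10, q=16: +10·0.0833333° lon, +16·0.0416667° lat → SW at lon 148.833°, lat 55.6667°.
Cell spans 0.0833333° lon × 0.0416667° lat.
west 148.8333, east 148.9167.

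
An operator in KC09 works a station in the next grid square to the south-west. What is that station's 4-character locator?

JC98

Longitude square 0; −1 → -1, wraps to 9, carry into field.
Longitude field K = 10; −1 → 9 = J.
Latitude square 9; −1 → 8.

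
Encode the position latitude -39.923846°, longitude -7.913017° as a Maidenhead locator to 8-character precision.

IF60bb08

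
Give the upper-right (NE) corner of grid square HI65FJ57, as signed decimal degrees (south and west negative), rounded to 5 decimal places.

-4.59167, -27.53333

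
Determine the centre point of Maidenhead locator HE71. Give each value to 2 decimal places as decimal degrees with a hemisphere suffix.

48.50° S, 25.00° W

Field H=7, E=4: +7·20° lon, +4·10° lat → SW at lon -40°, lat -50°.
Square 7, 1: +7·2° lon, +1·1° lat → SW at lon -26°, lat -49°.
Cell spans 2° lon × 1° lat. Centre is SW corner plus half of each.
latitude 48.50° S, longitude 25.00° W.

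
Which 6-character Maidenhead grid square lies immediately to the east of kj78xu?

KJ88au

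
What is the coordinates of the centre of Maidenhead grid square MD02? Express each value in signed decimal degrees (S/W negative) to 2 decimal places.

Field M=12, D=3: +12·20° lon, +3·10° lat → SW at lon 60°, lat -60°.
Square 0, 2: +0·2° lon, +2·1° lat → SW at lon 60°, lat -58°.
Cell spans 2° lon × 1° lat. Centre is SW corner plus half of each.
latitude -57.50, longitude 61.00.

-57.50, 61.00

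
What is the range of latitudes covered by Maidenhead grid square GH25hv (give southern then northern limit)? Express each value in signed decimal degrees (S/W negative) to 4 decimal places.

-14.1250, -14.0833

Field G=6, H=7: +6·20° lon, +7·10° lat → SW at lon -60°, lat -20°.
Square 2, 5: +2·2° lon, +5·1° lat → SW at lon -56°, lat -15°.
Subsquare h=7, v=21: +7·0.0833333° lon, +21·0.0416667° lat → SW at lon -55.4167°, lat -14.125°.
Cell spans 0.0833333° lon × 0.0416667° lat.
south -14.1250, north -14.0833.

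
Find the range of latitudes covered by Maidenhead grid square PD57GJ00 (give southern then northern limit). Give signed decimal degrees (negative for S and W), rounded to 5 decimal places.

Field P=15, D=3: +15·20° lon, +3·10° lat → SW at lon 120°, lat -60°.
Square 5, 7: +5·2° lon, +7·1° lat → SW at lon 130°, lat -53°.
Subsquare g=6, j=9: +6·0.0833333° lon, +9·0.0416667° lat → SW at lon 130.5°, lat -52.625°.
Extended square 0, 0: +0·0.00833333° lon, +0·0.00416667° lat → SW at lon 130.5°, lat -52.625°.
Cell spans 0.00833333° lon × 0.00416667° lat.
south -52.62500, north -52.62083.

-52.62500, -52.62083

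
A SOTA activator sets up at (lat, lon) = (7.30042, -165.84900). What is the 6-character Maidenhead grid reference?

AJ77bh

Add 180° to longitude and 90° to latitude: 14.1510, 97.3004.
Field: 14.1510/20 → 0 → A, 97.3004/10 → 9 → J; chars AJ.
Square: 14.1510/2 → 7, 7.3004/1 → 7; chars 77.
Subsquare: 0.1510/0.0833333 → 1 → b, 0.3004/0.0416667 → 7 → h; chars bh.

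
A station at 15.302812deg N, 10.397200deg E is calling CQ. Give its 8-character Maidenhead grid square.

Shift to the Maidenhead origin (180°W, 90°S): lon 190.39720, lat 105.30281.
Field (20°×10°, letters A–R): lon ⌊190.39720/20⌋ = 9 → J; lat ⌊105.30281/10⌋ = 10 → K.
Square (2°×1°, digits 0–9): lon ⌊10.39720/2⌋ = 5; lat ⌊5.30281/1⌋ = 5.
Subsquare (5′×2.5′, letters a–x): lon ⌊0.39720/0.0833333⌋ = 4 → e; lat ⌊0.30281/0.0416667⌋ = 7 → h.
Extended square (30″×15″, digits 0–9): lon ⌊0.06387/0.00833333⌋ = 7; lat ⌊0.01115/0.00416667⌋ = 2.

JK55eh72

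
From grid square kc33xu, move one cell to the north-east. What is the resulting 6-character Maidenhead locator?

KC43av

Longitude subsquare x = 23; +1 → 24, wraps to 0 = a, carry into square.
Longitude square 3; +1 → 4.
Latitude subsquare u = 20; +1 → 21 = v.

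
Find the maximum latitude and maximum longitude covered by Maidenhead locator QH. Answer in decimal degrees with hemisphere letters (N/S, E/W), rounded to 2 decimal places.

10.00° S, 160.00° E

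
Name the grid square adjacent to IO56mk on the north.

Latitude subsquare k = 10; +1 → 11 = l.
The longitude characters are unchanged.

IO56ml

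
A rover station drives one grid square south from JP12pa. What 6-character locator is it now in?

JP11px

Latitude subsquare a = 0; −1 → -1, wraps to 23 = x, carry into square.
Latitude square 2; −1 → 1.
The longitude characters are unchanged.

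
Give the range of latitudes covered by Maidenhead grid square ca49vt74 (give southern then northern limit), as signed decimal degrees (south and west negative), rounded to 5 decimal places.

-80.19167, -80.18750

Field C=2, A=0: +2·20° lon, +0·10° lat → SW at lon -140°, lat -90°.
Square 4, 9: +4·2° lon, +9·1° lat → SW at lon -132°, lat -81°.
Subsquare v=21, t=19: +21·0.0833333° lon, +19·0.0416667° lat → SW at lon -130.25°, lat -80.2083°.
Extended square 7, 4: +7·0.00833333° lon, +4·0.00416667° lat → SW at lon -130.192°, lat -80.1917°.
Cell spans 0.00833333° lon × 0.00416667° lat.
south -80.19167, north -80.18750.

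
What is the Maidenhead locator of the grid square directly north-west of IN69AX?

IO50xa

Longitude subsquare a = 0; −1 → -1, wraps to 23 = x, carry into square.
Longitude square 6; −1 → 5.
Latitude subsquare x = 23; +1 → 24, wraps to 0 = a, carry into square.
Latitude square 9; +1 → 10, wraps to 0, carry into field.
Latitude field N = 13; +1 → 14 = O.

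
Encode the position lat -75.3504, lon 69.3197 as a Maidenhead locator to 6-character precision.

Add 180° to longitude and 90° to latitude: 249.3197, 14.6496.
Field: lon ⌊249.3197/20⌋ = 12 → M; lat ⌊14.6496/10⌋ = 1 → B.
Square: lon ⌊9.3197/2⌋ = 4; lat ⌊4.6496/1⌋ = 4.
Subsquare: lon ⌊1.3197/0.0833333⌋ = 15 → p; lat ⌊0.6496/0.0416667⌋ = 15 → p.

MB44pp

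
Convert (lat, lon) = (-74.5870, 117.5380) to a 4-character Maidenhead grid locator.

OB85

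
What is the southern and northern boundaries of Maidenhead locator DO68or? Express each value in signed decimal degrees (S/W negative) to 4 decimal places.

58.7083, 58.7500

Field D=3, O=14: +3·20° lon, +14·10° lat → SW at lon -120°, lat 50°.
Square 6, 8: +6·2° lon, +8·1° lat → SW at lon -108°, lat 58°.
Subsquare o=14, r=17: +14·0.0833333° lon, +17·0.0416667° lat → SW at lon -106.833°, lat 58.7083°.
Cell spans 0.0833333° lon × 0.0416667° lat.
south 58.7083, north 58.7500.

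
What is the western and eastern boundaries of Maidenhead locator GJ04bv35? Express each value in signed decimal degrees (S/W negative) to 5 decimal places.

Field G=6, J=9: +6·20° lon, +9·10° lat → SW at lon -60°, lat 0°.
Square 0, 4: +0·2° lon, +4·1° lat → SW at lon -60°, lat 4°.
Subsquare b=1, v=21: +1·0.0833333° lon, +21·0.0416667° lat → SW at lon -59.9167°, lat 4.875°.
Extended square 3, 5: +3·0.00833333° lon, +5·0.00416667° lat → SW at lon -59.8917°, lat 4.89583°.
Cell spans 0.00833333° lon × 0.00416667° lat.
west -59.89167, east -59.88333.

-59.89167, -59.88333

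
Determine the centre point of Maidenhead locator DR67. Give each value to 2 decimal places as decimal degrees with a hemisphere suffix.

Field D=3, R=17: +3·20° lon, +17·10° lat → SW at lon -120°, lat 80°.
Square 6, 7: +6·2° lon, +7·1° lat → SW at lon -108°, lat 87°.
Cell spans 2° lon × 1° lat. Centre is SW corner plus half of each.
latitude 87.50° N, longitude 107.00° W.

87.50° N, 107.00° W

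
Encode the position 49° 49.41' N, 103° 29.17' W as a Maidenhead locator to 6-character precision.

DN89gt

Shift to the Maidenhead origin (180°W, 90°S): lon 76.5138, lat 139.8235.
Field (20°×10°, letters A–R): 76.5138/20 → 3 → D, 139.8235/10 → 13 → N; chars DN.
Square (2°×1°, digits 0–9): 16.5138/2 → 8, 9.8235/1 → 9; chars 89.
Subsquare (5′×2.5′, letters a–x): 0.5138/0.0833333 → 6 → g, 0.8235/0.0416667 → 19 → t; chars gt.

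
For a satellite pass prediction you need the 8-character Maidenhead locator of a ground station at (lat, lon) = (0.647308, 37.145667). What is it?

KJ80np75

Shift to the Maidenhead origin (180°W, 90°S): lon 217.14567, lat 90.64731.
Field: lon ⌊217.14567/20⌋ = 10 → K; lat ⌊90.64731/10⌋ = 9 → J.
Square: lon ⌊17.14567/2⌋ = 8; lat ⌊0.64731/1⌋ = 0.
Subsquare: lon ⌊1.14567/0.0833333⌋ = 13 → n; lat ⌊0.64731/0.0416667⌋ = 15 → p.
Extended square: lon ⌊0.06233/0.00833333⌋ = 7; lat ⌊0.02231/0.00416667⌋ = 5.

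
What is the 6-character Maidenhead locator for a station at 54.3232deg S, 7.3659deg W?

Shift to the Maidenhead origin (180°W, 90°S): lon 172.6341, lat 35.6768.
Field: 172.6341/20 → 8 → I, 35.6768/10 → 3 → D; chars ID.
Square: 12.6341/2 → 6, 5.6768/1 → 5; chars 65.
Subsquare: 0.6341/0.0833333 → 7 → h, 0.6768/0.0416667 → 16 → q; chars hq.

ID65hq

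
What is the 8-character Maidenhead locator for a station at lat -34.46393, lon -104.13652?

Shift to the Maidenhead origin (180°W, 90°S): lon 75.86348, lat 55.53607.
Field: lon ⌊75.86348/20⌋ = 3 → D; lat ⌊55.53607/10⌋ = 5 → F.
Square: lon ⌊15.86348/2⌋ = 7; lat ⌊5.53607/1⌋ = 5.
Subsquare: lon ⌊1.86348/0.0833333⌋ = 22 → w; lat ⌊0.53607/0.0416667⌋ = 12 → m.
Extended square: lon ⌊0.03015/0.00833333⌋ = 3; lat ⌊0.03607/0.00416667⌋ = 8.

DF75wm38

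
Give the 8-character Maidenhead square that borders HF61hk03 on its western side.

Longitude extended square 0; −1 → -1, wraps to 9, carry into subsquare.
Longitude subsquare h = 7; −1 → 6 = g.
The latitude characters are unchanged.

HF61gk93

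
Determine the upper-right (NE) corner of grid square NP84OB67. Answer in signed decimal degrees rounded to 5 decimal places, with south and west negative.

Field N=13, P=15: +13·20° lon, +15·10° lat → SW at lon 80°, lat 60°.
Square 8, 4: +8·2° lon, +4·1° lat → SW at lon 96°, lat 64°.
Subsquare o=14, b=1: +14·0.0833333° lon, +1·0.0416667° lat → SW at lon 97.1667°, lat 64.0417°.
Extended square 6, 7: +6·0.00833333° lon, +7·0.00416667° lat → SW at lon 97.2167°, lat 64.0708°.
Cell spans 0.00833333° lon × 0.00416667° lat. NE corner is SW corner plus one full cell.
latitude 64.07500, longitude 97.22500.

64.07500, 97.22500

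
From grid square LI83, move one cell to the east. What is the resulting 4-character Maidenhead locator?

LI93

Longitude square 8; +1 → 9.
The latitude characters are unchanged.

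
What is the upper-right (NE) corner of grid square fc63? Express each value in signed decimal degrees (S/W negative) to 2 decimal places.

-66.00, -66.00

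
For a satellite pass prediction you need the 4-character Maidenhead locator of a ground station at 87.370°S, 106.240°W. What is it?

DA62

Shift to the Maidenhead origin (180°W, 90°S): lon 73.76, lat 2.63.
Field: 73.76/20 → 3 → D, 2.63/10 → 0 → A; chars DA.
Square: 13.76/2 → 6, 2.63/1 → 2; chars 62.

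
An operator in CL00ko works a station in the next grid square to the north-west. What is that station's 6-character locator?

CL00jp

Longitude subsquare k = 10; −1 → 9 = j.
Latitude subsquare o = 14; +1 → 15 = p.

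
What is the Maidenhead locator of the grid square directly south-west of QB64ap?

QB54xo

Longitude subsquare a = 0; −1 → -1, wraps to 23 = x, carry into square.
Longitude square 6; −1 → 5.
Latitude subsquare p = 15; −1 → 14 = o.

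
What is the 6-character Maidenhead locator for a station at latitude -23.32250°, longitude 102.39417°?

Add 180° to longitude and 90° to latitude: 282.3942, 66.6775.
Field: 282.3942/20 → 14 → O, 66.6775/10 → 6 → G; chars OG.
Square: 2.3942/2 → 1, 6.6775/1 → 6; chars 16.
Subsquare: 0.3942/0.0833333 → 4 → e, 0.6775/0.0416667 → 16 → q; chars eq.

OG16eq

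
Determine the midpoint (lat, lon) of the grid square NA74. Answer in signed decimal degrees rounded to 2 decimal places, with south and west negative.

-85.50, 95.00

Field N=13, A=0: +13·20° lon, +0·10° lat → SW at lon 80°, lat -90°.
Square 7, 4: +7·2° lon, +4·1° lat → SW at lon 94°, lat -86°.
Cell spans 2° lon × 1° lat. Centre is SW corner plus half of each.
latitude -85.50, longitude 95.00.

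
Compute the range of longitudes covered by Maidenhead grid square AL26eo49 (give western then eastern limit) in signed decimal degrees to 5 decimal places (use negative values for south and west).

-175.63333, -175.62500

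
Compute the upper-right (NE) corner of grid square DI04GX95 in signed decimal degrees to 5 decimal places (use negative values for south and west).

Field D=3, I=8: +3·20° lon, +8·10° lat → SW at lon -120°, lat -10°.
Square 0, 4: +0·2° lon, +4·1° lat → SW at lon -120°, lat -6°.
Subsquare g=6, x=23: +6·0.0833333° lon, +23·0.0416667° lat → SW at lon -119.5°, lat -5.04167°.
Extended square 9, 5: +9·0.00833333° lon, +5·0.00416667° lat → SW at lon -119.425°, lat -5.02083°.
Cell spans 0.00833333° lon × 0.00416667° lat. NE corner is SW corner plus one full cell.
latitude -5.01667, longitude -119.41667.

-5.01667, -119.41667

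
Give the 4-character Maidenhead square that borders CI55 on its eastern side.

CI65

Longitude square 5; +1 → 6.
The latitude characters are unchanged.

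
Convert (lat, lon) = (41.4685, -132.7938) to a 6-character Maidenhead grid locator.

CN31ol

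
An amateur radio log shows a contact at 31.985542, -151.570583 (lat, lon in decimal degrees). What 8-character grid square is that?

Offset from 180°W / 90°S: lon 28.42942°, lat 121.98554°.
Field (20°×10°, letters A–R): lon ⌊28.42942/20⌋ = 1 → B; lat ⌊121.98554/10⌋ = 12 → M.
Square (2°×1°, digits 0–9): lon ⌊8.42942/2⌋ = 4; lat ⌊1.98554/1⌋ = 1.
Subsquare (5′×2.5′, letters a–x): lon ⌊0.42942/0.0833333⌋ = 5 → f; lat ⌊0.98554/0.0416667⌋ = 23 → x.
Extended square (30″×15″, digits 0–9): lon ⌊0.01275/0.00833333⌋ = 1; lat ⌊0.02721/0.00416667⌋ = 6.

BM41fx16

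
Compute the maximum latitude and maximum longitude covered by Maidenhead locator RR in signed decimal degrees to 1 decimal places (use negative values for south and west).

Field R=17, R=17: +17·20° lon, +17·10° lat → SW at lon 160°, lat 80°.
Cell spans 20° lon × 10° lat. NE corner is SW corner plus one full cell.
latitude 90.0, longitude 180.0.

90.0, 180.0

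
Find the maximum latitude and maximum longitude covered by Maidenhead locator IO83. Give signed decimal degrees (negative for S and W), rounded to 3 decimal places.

54.000, -2.000

Field I=8, O=14: +8·20° lon, +14·10° lat → SW at lon -20°, lat 50°.
Square 8, 3: +8·2° lon, +3·1° lat → SW at lon -4°, lat 53°.
Cell spans 2° lon × 1° lat. NE corner is SW corner plus one full cell.
latitude 54.000, longitude -2.000.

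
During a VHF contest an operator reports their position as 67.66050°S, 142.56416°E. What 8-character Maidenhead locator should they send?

QC12gi71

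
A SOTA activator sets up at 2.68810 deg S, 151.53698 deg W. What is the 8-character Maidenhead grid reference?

Shift to the Maidenhead origin (180°W, 90°S): lon 28.46302, lat 87.31190.
Field: 28.46302/20 → 1 → B, 87.31190/10 → 8 → I; chars BI.
Square: 8.46302/2 → 4, 7.31190/1 → 7; chars 47.
Subsquare: 0.46302/0.0833333 → 5 → f, 0.31190/0.0416667 → 7 → h; chars fh.
Extended square: 0.04635/0.00833333 → 5, 0.02023/0.00416667 → 4; chars 54.

BI47fh54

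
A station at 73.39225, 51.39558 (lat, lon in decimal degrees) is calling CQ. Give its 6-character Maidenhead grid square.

LQ53qj

Add 180° to longitude and 90° to latitude: 231.3956, 163.3922.
Field: 231.3956/20 → 11 → L, 163.3922/10 → 16 → Q; chars LQ.
Square: 11.3956/2 → 5, 3.3922/1 → 3; chars 53.
Subsquare: 1.3956/0.0833333 → 16 → q, 0.3922/0.0416667 → 9 → j; chars qj.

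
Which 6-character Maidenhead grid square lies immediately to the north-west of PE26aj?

Longitude subsquare a = 0; −1 → -1, wraps to 23 = x, carry into square.
Longitude square 2; −1 → 1.
Latitude subsquare j = 9; +1 → 10 = k.

PE16xk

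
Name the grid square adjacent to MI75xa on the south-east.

MI84ax

Longitude subsquare x = 23; +1 → 24, wraps to 0 = a, carry into square.
Longitude square 7; +1 → 8.
Latitude subsquare a = 0; −1 → -1, wraps to 23 = x, carry into square.
Latitude square 5; −1 → 4.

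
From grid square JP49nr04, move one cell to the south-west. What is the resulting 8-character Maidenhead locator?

Longitude extended square 0; −1 → -1, wraps to 9, carry into subsquare.
Longitude subsquare n = 13; −1 → 12 = m.
Latitude extended square 4; −1 → 3.

JP49mr93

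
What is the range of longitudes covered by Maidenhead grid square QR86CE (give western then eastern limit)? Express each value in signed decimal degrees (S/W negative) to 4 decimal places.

Field Q=16, R=17: +16·20° lon, +17·10° lat → SW at lon 140°, lat 80°.
Square 8, 6: +8·2° lon, +6·1° lat → SW at lon 156°, lat 86°.
Subsquare c=2, e=4: +2·0.0833333° lon, +4·0.0416667° lat → SW at lon 156.167°, lat 86.1667°.
Cell spans 0.0833333° lon × 0.0416667° lat.
west 156.1667, east 156.2500.

156.1667, 156.2500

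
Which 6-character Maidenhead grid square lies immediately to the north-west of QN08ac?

PN98xd

Longitude subsquare a = 0; −1 → -1, wraps to 23 = x, carry into square.
Longitude square 0; −1 → -1, wraps to 9, carry into field.
Longitude field Q = 16; −1 → 15 = P.
Latitude subsquare c = 2; +1 → 3 = d.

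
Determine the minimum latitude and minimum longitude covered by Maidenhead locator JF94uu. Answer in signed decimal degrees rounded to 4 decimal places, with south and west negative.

-35.1667, 19.6667

Field J=9, F=5: +9·20° lon, +5·10° lat → SW at lon 0°, lat -40°.
Square 9, 4: +9·2° lon, +4·1° lat → SW at lon 18°, lat -36°.
Subsquare u=20, u=20: +20·0.0833333° lon, +20·0.0416667° lat → SW at lon 19.6667°, lat -35.1667°.
latitude -35.1667, longitude 19.6667.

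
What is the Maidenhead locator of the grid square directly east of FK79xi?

Longitude subsquare x = 23; +1 → 24, wraps to 0 = a, carry into square.
Longitude square 7; +1 → 8.
The latitude characters are unchanged.

FK89ai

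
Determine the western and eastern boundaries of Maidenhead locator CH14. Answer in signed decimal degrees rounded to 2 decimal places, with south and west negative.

Field C=2, H=7: +2·20° lon, +7·10° lat → SW at lon -140°, lat -20°.
Square 1, 4: +1·2° lon, +4·1° lat → SW at lon -138°, lat -16°.
Cell spans 2° lon × 1° lat.
west -138.00, east -136.00.

-138.00, -136.00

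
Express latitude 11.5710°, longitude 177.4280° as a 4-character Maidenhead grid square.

RK81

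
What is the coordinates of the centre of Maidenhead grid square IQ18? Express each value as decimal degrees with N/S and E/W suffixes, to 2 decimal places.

78.50° N, 17.00° W

Field I=8, Q=16: +8·20° lon, +16·10° lat → SW at lon -20°, lat 70°.
Square 1, 8: +1·2° lon, +8·1° lat → SW at lon -18°, lat 78°.
Cell spans 2° lon × 1° lat. Centre is SW corner plus half of each.
latitude 78.50° N, longitude 17.00° W.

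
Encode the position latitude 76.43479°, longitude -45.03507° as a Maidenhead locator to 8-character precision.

GQ76lk54

Add 180° to longitude and 90° to latitude: 134.96493, 166.43479.
Field (20°×10°, letters A–R): 134.96493/20 → 6 → G, 166.43479/10 → 16 → Q; chars GQ.
Square (2°×1°, digits 0–9): 14.96493/2 → 7, 6.43479/1 → 6; chars 76.
Subsquare (5′×2.5′, letters a–x): 0.96493/0.0833333 → 11 → l, 0.43479/0.0416667 → 10 → k; chars lk.
Extended square (30″×15″, digits 0–9): 0.04826/0.00833333 → 5, 0.01812/0.00416667 → 4; chars 54.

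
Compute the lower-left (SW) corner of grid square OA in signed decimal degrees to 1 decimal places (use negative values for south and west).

-90.0, 100.0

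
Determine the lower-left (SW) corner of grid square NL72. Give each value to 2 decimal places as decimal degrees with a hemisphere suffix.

22.00° N, 94.00° E

Field N=13, L=11: +13·20° lon, +11·10° lat → SW at lon 80°, lat 20°.
Square 7, 2: +7·2° lon, +2·1° lat → SW at lon 94°, lat 22°.
latitude 22.00° N, longitude 94.00° E.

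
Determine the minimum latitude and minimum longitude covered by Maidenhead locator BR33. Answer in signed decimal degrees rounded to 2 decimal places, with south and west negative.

83.00, -154.00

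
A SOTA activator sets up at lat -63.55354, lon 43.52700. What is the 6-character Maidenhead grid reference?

LC16sk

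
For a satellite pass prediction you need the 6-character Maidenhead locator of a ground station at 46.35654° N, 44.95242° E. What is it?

LN26li

Shift to the Maidenhead origin (180°W, 90°S): lon 224.9524, lat 136.3565.
Field: 224.9524/20 → 11 → L, 136.3565/10 → 13 → N; chars LN.
Square: 4.9524/2 → 2, 6.3565/1 → 6; chars 26.
Subsquare: 0.9524/0.0833333 → 11 → l, 0.3565/0.0416667 → 8 → i; chars li.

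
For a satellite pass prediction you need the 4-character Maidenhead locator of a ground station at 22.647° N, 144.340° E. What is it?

QL22

Offset from 180°W / 90°S: lon 324.34°, lat 112.65°.
Field: 324.34/20 → 16 → Q, 112.65/10 → 11 → L; chars QL.
Square: 4.34/2 → 2, 2.65/1 → 2; chars 22.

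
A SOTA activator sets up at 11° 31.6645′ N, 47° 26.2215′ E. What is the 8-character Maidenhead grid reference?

Shift to the Maidenhead origin (180°W, 90°S): lon 227.43703, lat 101.52774.
Field: lon ⌊227.43703/20⌋ = 11 → L; lat ⌊101.52774/10⌋ = 10 → K.
Square: lon ⌊7.43703/2⌋ = 3; lat ⌊1.52774/1⌋ = 1.
Subsquare: lon ⌊1.43703/0.0833333⌋ = 17 → r; lat ⌊0.52774/0.0416667⌋ = 12 → m.
Extended square: lon ⌊0.02036/0.00833333⌋ = 2; lat ⌊0.02774/0.00416667⌋ = 6.

LK31rm26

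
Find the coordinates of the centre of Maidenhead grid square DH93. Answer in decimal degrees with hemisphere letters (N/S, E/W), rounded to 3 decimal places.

16.500° S, 101.000° W

Field D=3, H=7: +3·20° lon, +7·10° lat → SW at lon -120°, lat -20°.
Square 9, 3: +9·2° lon, +3·1° lat → SW at lon -102°, lat -17°.
Cell spans 2° lon × 1° lat. Centre is SW corner plus half of each.
latitude 16.500° S, longitude 101.000° W.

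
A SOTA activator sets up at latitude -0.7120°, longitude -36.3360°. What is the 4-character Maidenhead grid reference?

Offset from 180°W / 90°S: lon 143.66°, lat 89.29°.
Field: 143.66/20 → 7 → H, 89.29/10 → 8 → I; chars HI.
Square: 3.66/2 → 1, 9.29/1 → 9; chars 19.

HI19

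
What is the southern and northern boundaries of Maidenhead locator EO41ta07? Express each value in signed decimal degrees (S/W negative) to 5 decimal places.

51.02917, 51.03333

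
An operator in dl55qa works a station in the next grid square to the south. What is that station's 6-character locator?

Latitude subsquare a = 0; −1 → -1, wraps to 23 = x, carry into square.
Latitude square 5; −1 → 4.
The longitude characters are unchanged.

DL54qx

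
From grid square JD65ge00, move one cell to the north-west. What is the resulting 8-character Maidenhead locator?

Longitude extended square 0; −1 → -1, wraps to 9, carry into subsquare.
Longitude subsquare g = 6; −1 → 5 = f.
Latitude extended square 0; +1 → 1.

JD65fe91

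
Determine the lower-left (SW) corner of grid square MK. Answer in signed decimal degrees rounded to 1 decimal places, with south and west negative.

10.0, 60.0

Field M=12, K=10: +12·20° lon, +10·10° lat → SW at lon 60°, lat 10°.
latitude 10.0, longitude 60.0.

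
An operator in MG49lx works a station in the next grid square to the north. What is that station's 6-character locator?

MH40la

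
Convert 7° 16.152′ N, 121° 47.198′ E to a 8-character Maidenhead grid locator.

PJ07vg44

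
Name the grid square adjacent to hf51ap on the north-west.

HF41xq

Longitude subsquare a = 0; −1 → -1, wraps to 23 = x, carry into square.
Longitude square 5; −1 → 4.
Latitude subsquare p = 15; +1 → 16 = q.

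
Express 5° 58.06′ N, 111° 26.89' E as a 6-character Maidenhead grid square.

Offset from 180°W / 90°S: lon 291.4482°, lat 95.9677°.
Field: 291.4482/20 → 14 → O, 95.9677/10 → 9 → J; chars OJ.
Square: 11.4482/2 → 5, 5.9677/1 → 5; chars 55.
Subsquare: 1.4482/0.0833333 → 17 → r, 0.9677/0.0416667 → 23 → x; chars rx.

OJ55rx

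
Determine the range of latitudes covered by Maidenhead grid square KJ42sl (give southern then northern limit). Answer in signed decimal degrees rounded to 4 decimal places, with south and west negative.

2.4583, 2.5000

Field K=10, J=9: +10·20° lon, +9·10° lat → SW at lon 20°, lat 0°.
Square 4, 2: +4·2° lon, +2·1° lat → SW at lon 28°, lat 2°.
Subsquare s=18, l=11: +18·0.0833333° lon, +11·0.0416667° lat → SW at lon 29.5°, lat 2.45833°.
Cell spans 0.0833333° lon × 0.0416667° lat.
south 2.4583, north 2.5000.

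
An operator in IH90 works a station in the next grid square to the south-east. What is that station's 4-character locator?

JG09

Longitude square 9; +1 → 10, wraps to 0, carry into field.
Longitude field I = 8; +1 → 9 = J.
Latitude square 0; −1 → -1, wraps to 9, carry into field.
Latitude field H = 7; −1 → 6 = G.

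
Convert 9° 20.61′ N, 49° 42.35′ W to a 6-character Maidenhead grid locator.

Add 180° to longitude and 90° to latitude: 130.2942, 99.3435.
Field: 130.2942/20 → 6 → G, 99.3435/10 → 9 → J; chars GJ.
Square: 10.2942/2 → 5, 9.3435/1 → 9; chars 59.
Subsquare: 0.2942/0.0833333 → 3 → d, 0.3435/0.0416667 → 8 → i; chars di.

GJ59di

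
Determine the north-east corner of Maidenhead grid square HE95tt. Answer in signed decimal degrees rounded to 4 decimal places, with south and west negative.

Field H=7, E=4: +7·20° lon, +4·10° lat → SW at lon -40°, lat -50°.
Square 9, 5: +9·2° lon, +5·1° lat → SW at lon -22°, lat -45°.
Subsquare t=19, t=19: +19·0.0833333° lon, +19·0.0416667° lat → SW at lon -20.4167°, lat -44.2083°.
Cell spans 0.0833333° lon × 0.0416667° lat. NE corner is SW corner plus one full cell.
latitude -44.1667, longitude -20.3333.

-44.1667, -20.3333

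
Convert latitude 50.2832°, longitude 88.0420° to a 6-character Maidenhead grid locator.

NO40ag

Offset from 180°W / 90°S: lon 268.0420°, lat 140.2832°.
Field: lon ⌊268.0420/20⌋ = 13 → N; lat ⌊140.2832/10⌋ = 14 → O.
Square: lon ⌊8.0420/2⌋ = 4; lat ⌊0.2832/1⌋ = 0.
Subsquare: lon ⌊0.0420/0.0833333⌋ = 0 → a; lat ⌊0.2832/0.0416667⌋ = 6 → g.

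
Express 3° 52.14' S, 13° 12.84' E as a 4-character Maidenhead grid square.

JI66

Add 180° to longitude and 90° to latitude: 193.21, 86.13.
Field (20°×10°, letters A–R): 193.21/20 → 9 → J, 86.13/10 → 8 → I; chars JI.
Square (2°×1°, digits 0–9): 13.21/2 → 6, 6.13/1 → 6; chars 66.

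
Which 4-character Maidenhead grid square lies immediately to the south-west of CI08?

Longitude square 0; −1 → -1, wraps to 9, carry into field.
Longitude field C = 2; −1 → 1 = B.
Latitude square 8; −1 → 7.

BI97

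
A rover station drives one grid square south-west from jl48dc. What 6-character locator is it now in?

Longitude subsquare d = 3; −1 → 2 = c.
Latitude subsquare c = 2; −1 → 1 = b.

JL48cb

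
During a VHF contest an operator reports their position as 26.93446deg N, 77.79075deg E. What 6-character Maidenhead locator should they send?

ML86vw

Offset from 180°W / 90°S: lon 257.7908°, lat 116.9345°.
Field: 257.7908/20 → 12 → M, 116.9345/10 → 11 → L; chars ML.
Square: 17.7908/2 → 8, 6.9345/1 → 6; chars 86.
Subsquare: 1.7908/0.0833333 → 21 → v, 0.9345/0.0416667 → 22 → w; chars vw.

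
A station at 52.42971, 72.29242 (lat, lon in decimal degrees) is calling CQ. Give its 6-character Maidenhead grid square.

MO62dk

Shift to the Maidenhead origin (180°W, 90°S): lon 252.2924, lat 142.4297.
Field: 252.2924/20 → 12 → M, 142.4297/10 → 14 → O; chars MO.
Square: 12.2924/2 → 6, 2.4297/1 → 2; chars 62.
Subsquare: 0.2924/0.0833333 → 3 → d, 0.4297/0.0416667 → 10 → k; chars dk.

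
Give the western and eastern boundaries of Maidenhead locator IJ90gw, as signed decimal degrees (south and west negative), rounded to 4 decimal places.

-1.5000, -1.4167

Field I=8, J=9: +8·20° lon, +9·10° lat → SW at lon -20°, lat 0°.
Square 9, 0: +9·2° lon, +0·1° lat → SW at lon -2°, lat 0°.
Subsquare g=6, w=22: +6·0.0833333° lon, +22·0.0416667° lat → SW at lon -1.5°, lat 0.916667°.
Cell spans 0.0833333° lon × 0.0416667° lat.
west -1.5000, east -1.4167.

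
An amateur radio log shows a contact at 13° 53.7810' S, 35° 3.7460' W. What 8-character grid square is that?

HH26lc24

Shift to the Maidenhead origin (180°W, 90°S): lon 144.93757, lat 76.10365.
Field: lon ⌊144.93757/20⌋ = 7 → H; lat ⌊76.10365/10⌋ = 7 → H.
Square: lon ⌊4.93757/2⌋ = 2; lat ⌊6.10365/1⌋ = 6.
Subsquare: lon ⌊0.93757/0.0833333⌋ = 11 → l; lat ⌊0.10365/0.0416667⌋ = 2 → c.
Extended square: lon ⌊0.02090/0.00833333⌋ = 2; lat ⌊0.02032/0.00416667⌋ = 4.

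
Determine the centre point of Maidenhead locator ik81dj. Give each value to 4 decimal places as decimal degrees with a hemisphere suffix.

Field I=8, K=10: +8·20° lon, +10·10° lat → SW at lon -20°, lat 10°.
Square 8, 1: +8·2° lon, +1·1° lat → SW at lon -4°, lat 11°.
Subsquare d=3, j=9: +3·0.0833333° lon, +9·0.0416667° lat → SW at lon -3.75°, lat 11.375°.
Cell spans 0.0833333° lon × 0.0416667° lat. Centre is SW corner plus half of each.
latitude 11.3958° N, longitude 3.7083° W.

11.3958° N, 3.7083° W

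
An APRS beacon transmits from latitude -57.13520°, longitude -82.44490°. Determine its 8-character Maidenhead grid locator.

Add 180° to longitude and 90° to latitude: 97.55510, 32.86480.
Field: lon ⌊97.55510/20⌋ = 4 → E; lat ⌊32.86480/10⌋ = 3 → D.
Square: lon ⌊17.55510/2⌋ = 8; lat ⌊2.86480/1⌋ = 2.
Subsquare: lon ⌊1.55510/0.0833333⌋ = 18 → s; lat ⌊0.86480/0.0416667⌋ = 20 → u.
Extended square: lon ⌊0.05510/0.00833333⌋ = 6; lat ⌊0.03147/0.00416667⌋ = 7.

ED82su67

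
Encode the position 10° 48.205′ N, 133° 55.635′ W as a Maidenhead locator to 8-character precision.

Shift to the Maidenhead origin (180°W, 90°S): lon 46.07275, lat 100.80342.
Field: lon ⌊46.07275/20⌋ = 2 → C; lat ⌊100.80342/10⌋ = 10 → K.
Square: lon ⌊6.07275/2⌋ = 3; lat ⌊0.80342/1⌋ = 0.
Subsquare: lon ⌊0.07275/0.0833333⌋ = 0 → a; lat ⌊0.80342/0.0416667⌋ = 19 → t.
Extended square: lon ⌊0.07275/0.00833333⌋ = 8; lat ⌊0.01175/0.00416667⌋ = 2.

CK30at82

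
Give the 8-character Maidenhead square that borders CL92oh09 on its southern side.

CL92oh08

Latitude extended square 9; −1 → 8.
The longitude characters are unchanged.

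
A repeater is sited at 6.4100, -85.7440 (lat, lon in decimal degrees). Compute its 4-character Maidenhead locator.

EJ76

Offset from 180°W / 90°S: lon 94.26°, lat 96.41°.
Field: lon ⌊94.26/20⌋ = 4 → E; lat ⌊96.41/10⌋ = 9 → J.
Square: lon ⌊14.26/2⌋ = 7; lat ⌊6.41/1⌋ = 6.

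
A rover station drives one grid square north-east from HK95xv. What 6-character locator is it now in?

IK05aw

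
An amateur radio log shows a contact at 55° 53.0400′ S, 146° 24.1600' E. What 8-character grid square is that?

QD34ec87

Shift to the Maidenhead origin (180°W, 90°S): lon 326.40267, lat 34.11600.
Field (20°×10°, letters A–R): 326.40267/20 → 16 → Q, 34.11600/10 → 3 → D; chars QD.
Square (2°×1°, digits 0–9): 6.40267/2 → 3, 4.11600/1 → 4; chars 34.
Subsquare (5′×2.5′, letters a–x): 0.40267/0.0833333 → 4 → e, 0.11600/0.0416667 → 2 → c; chars ec.
Extended square (30″×15″, digits 0–9): 0.06933/0.00833333 → 8, 0.03267/0.00416667 → 7; chars 87.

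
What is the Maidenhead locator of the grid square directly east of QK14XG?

Longitude subsquare x = 23; +1 → 24, wraps to 0 = a, carry into square.
Longitude square 1; +1 → 2.
The latitude characters are unchanged.

QK24ag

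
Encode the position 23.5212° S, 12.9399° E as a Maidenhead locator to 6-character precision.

JG66ll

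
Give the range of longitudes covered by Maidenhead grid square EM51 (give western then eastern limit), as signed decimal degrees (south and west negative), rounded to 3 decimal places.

-90.000, -88.000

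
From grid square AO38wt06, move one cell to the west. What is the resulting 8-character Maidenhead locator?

AO38vt96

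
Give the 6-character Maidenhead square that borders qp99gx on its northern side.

QQ90ga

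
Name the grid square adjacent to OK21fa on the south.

OK20fx

Latitude subsquare a = 0; −1 → -1, wraps to 23 = x, carry into square.
Latitude square 1; −1 → 0.
The longitude characters are unchanged.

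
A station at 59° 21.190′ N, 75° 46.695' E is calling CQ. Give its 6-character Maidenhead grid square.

MO79vi

Offset from 180°W / 90°S: lon 255.7783°, lat 149.3532°.
Field: 255.7783/20 → 12 → M, 149.3532/10 → 14 → O; chars MO.
Square: 15.7783/2 → 7, 9.3532/1 → 9; chars 79.
Subsquare: 1.7783/0.0833333 → 21 → v, 0.3532/0.0416667 → 8 → i; chars vi.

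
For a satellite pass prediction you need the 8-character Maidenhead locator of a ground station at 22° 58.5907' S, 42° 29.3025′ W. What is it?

GG87sa15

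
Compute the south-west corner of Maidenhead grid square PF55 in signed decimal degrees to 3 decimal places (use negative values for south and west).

-35.000, 130.000

Field P=15, F=5: +15·20° lon, +5·10° lat → SW at lon 120°, lat -40°.
Square 5, 5: +5·2° lon, +5·1° lat → SW at lon 130°, lat -35°.
latitude -35.000, longitude 130.000.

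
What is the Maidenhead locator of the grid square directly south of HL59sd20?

HL59sc29

Latitude extended square 0; −1 → -1, wraps to 9, carry into subsquare.
Latitude subsquare d = 3; −1 → 2 = c.
The longitude characters are unchanged.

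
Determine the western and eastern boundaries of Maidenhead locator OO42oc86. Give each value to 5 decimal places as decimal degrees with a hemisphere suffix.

109.23333° E, 109.24167° E

Field O=14, O=14: +14·20° lon, +14·10° lat → SW at lon 100°, lat 50°.
Square 4, 2: +4·2° lon, +2·1° lat → SW at lon 108°, lat 52°.
Subsquare o=14, c=2: +14·0.0833333° lon, +2·0.0416667° lat → SW at lon 109.167°, lat 52.0833°.
Extended square 8, 6: +8·0.00833333° lon, +6·0.00416667° lat → SW at lon 109.233°, lat 52.1083°.
Cell spans 0.00833333° lon × 0.00416667° lat.
west 109.23333° E, east 109.24167° E.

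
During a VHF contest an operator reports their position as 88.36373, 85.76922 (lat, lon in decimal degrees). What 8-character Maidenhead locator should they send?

NR28vi27

Shift to the Maidenhead origin (180°W, 90°S): lon 265.76922, lat 178.36373.
Field: lon ⌊265.76922/20⌋ = 13 → N; lat ⌊178.36373/10⌋ = 17 → R.
Square: lon ⌊5.76922/2⌋ = 2; lat ⌊8.36373/1⌋ = 8.
Subsquare: lon ⌊1.76922/0.0833333⌋ = 21 → v; lat ⌊0.36373/0.0416667⌋ = 8 → i.
Extended square: lon ⌊0.01922/0.00833333⌋ = 2; lat ⌊0.03040/0.00416667⌋ = 7.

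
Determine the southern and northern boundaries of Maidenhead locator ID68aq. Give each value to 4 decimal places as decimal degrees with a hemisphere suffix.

51.3333° S, 51.2917° S

Field I=8, D=3: +8·20° lon, +3·10° lat → SW at lon -20°, lat -60°.
Square 6, 8: +6·2° lon, +8·1° lat → SW at lon -8°, lat -52°.
Subsquare a=0, q=16: +0·0.0833333° lon, +16·0.0416667° lat → SW at lon -8°, lat -51.3333°.
Cell spans 0.0833333° lon × 0.0416667° lat.
south 51.3333° S, north 51.2917° S.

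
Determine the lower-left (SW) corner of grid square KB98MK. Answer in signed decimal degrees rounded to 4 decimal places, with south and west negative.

Field K=10, B=1: +10·20° lon, +1·10° lat → SW at lon 20°, lat -80°.
Square 9, 8: +9·2° lon, +8·1° lat → SW at lon 38°, lat -72°.
Subsquare m=12, k=10: +12·0.0833333° lon, +10·0.0416667° lat → SW at lon 39°, lat -71.5833°.
latitude -71.5833, longitude 39.0000.

-71.5833, 39.0000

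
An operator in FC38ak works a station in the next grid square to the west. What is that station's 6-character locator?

FC28xk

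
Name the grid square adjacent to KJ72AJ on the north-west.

KJ62xk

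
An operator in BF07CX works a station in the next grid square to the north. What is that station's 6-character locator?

Latitude subsquare x = 23; +1 → 24, wraps to 0 = a, carry into square.
Latitude square 7; +1 → 8.
The longitude characters are unchanged.

BF08ca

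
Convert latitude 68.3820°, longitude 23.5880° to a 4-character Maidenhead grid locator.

KP18

Add 180° to longitude and 90° to latitude: 203.59, 158.38.
Field: 203.59/20 → 10 → K, 158.38/10 → 15 → P; chars KP.
Square: 3.59/2 → 1, 8.38/1 → 8; chars 18.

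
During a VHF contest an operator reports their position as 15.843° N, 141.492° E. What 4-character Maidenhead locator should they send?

Add 180° to longitude and 90° to latitude: 321.49, 105.84.
Field: 321.49/20 → 16 → Q, 105.84/10 → 10 → K; chars QK.
Square: 1.49/2 → 0, 5.84/1 → 5; chars 05.

QK05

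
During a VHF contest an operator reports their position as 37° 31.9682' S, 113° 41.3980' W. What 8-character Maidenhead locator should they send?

Shift to the Maidenhead origin (180°W, 90°S): lon 66.31003, lat 52.46720.
Field (20°×10°, letters A–R): 66.31003/20 → 3 → D, 52.46720/10 → 5 → F; chars DF.
Square (2°×1°, digits 0–9): 6.31003/2 → 3, 2.46720/1 → 2; chars 32.
Subsquare (5′×2.5′, letters a–x): 0.31003/0.0833333 → 3 → d, 0.46720/0.0416667 → 11 → l; chars dl.
Extended square (30″×15″, digits 0–9): 0.06003/0.00833333 → 7, 0.00886/0.00416667 → 2; chars 72.

DF32dl72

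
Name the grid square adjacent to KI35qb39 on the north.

KI35qc30

Latitude extended square 9; +1 → 10, wraps to 0, carry into subsquare.
Latitude subsquare b = 1; +1 → 2 = c.
The longitude characters are unchanged.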